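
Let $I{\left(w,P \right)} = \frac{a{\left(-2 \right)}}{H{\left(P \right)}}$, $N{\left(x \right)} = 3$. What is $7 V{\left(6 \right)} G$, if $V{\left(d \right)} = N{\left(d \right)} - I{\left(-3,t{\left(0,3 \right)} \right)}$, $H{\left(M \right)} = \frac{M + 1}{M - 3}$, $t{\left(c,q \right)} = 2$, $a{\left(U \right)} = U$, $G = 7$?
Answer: $\frac{343}{3} \approx 114.33$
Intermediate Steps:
$H{\left(M \right)} = \frac{1 + M}{-3 + M}$
$I{\left(w,P \right)} = - \frac{2 \left(-3 + P\right)}{1 + P}$ ($I{\left(w,P \right)} = - \frac{2}{\frac{1}{-3 + P} \left(1 + P\right)} = - 2 \frac{-3 + P}{1 + P} = - \frac{2 \left(-3 + P\right)}{1 + P}$)
$V{\left(d \right)} = \frac{7}{3}$ ($V{\left(d \right)} = 3 - \frac{2 \left(3 - 2\right)}{1 + 2} = 3 - \frac{2 \left(3 - 2\right)}{3} = 3 - 2 \cdot \frac{1}{3} \cdot 1 = 3 - \frac{2}{3} = \frac{7}{3}$)
$7 V{\left(6 \right)} G = 7 \cdot \frac{7}{3} \cdot 7 = \frac{49}{3} \cdot 7 = \frac{343}{3}$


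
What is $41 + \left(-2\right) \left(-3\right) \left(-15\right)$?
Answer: $-49$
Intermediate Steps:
$41 + \left(-2\right) \left(-3\right) \left(-15\right) = 41 + 6 \left(-15\right) = 41 - 90 = -49$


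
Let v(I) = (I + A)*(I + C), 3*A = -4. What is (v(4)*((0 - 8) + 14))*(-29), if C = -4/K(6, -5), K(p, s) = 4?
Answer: -1392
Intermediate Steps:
A = -4/3 (A = (1/3)*(-4) = -4/3 ≈ -1.3333)
C = -1 (C = -4/4 = -4*1/4 = -1)
v(I) = (-1 + I)*(-4/3 + I) (v(I) = (I - 4/3)*(I - 1) = (-4/3 + I)*(-1 + I) = (-1 + I)*(-4/3 + I))
(v(4)*((0 - 8) + 14))*(-29) = ((4/3 + 4**2 - 7/3*4)*((0 - 8) + 14))*(-29) = ((4/3 + 16 - 28/3)*(-8 + 14))*(-29) = (8*6)*(-29) = 48*(-29) = -1392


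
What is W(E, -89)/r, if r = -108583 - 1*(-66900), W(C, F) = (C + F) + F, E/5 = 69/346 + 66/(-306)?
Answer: 3142423/735538218 ≈ 0.0042723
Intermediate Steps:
E = -1435/17646 (E = 5*(69/346 + 66/(-306)) = 5*(69*(1/346) + 66*(-1/306)) = 5*(69/346 - 11/51) = 5*(-287/17646) = -1435/17646 ≈ -0.081322)
W(C, F) = C + 2*F
r = -41683 (r = -108583 + 66900 = -41683)
W(E, -89)/r = (-1435/17646 + 2*(-89))/(-41683) = (-1435/17646 - 178)*(-1/41683) = -3142423/17646*(-1/41683) = 3142423/735538218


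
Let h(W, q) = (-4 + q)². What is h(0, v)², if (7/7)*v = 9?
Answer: 625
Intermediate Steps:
v = 9
h(0, v)² = ((-4 + 9)²)² = (5²)² = 25² = 625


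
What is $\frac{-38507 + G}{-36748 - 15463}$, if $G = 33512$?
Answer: $\frac{4995}{52211} \approx 0.09567$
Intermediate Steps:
$\frac{-38507 + G}{-36748 - 15463} = \frac{-38507 + 33512}{-36748 - 15463} = - \frac{4995}{-52211} = \left(-4995\right) \left(- \frac{1}{52211}\right) = \frac{4995}{52211}$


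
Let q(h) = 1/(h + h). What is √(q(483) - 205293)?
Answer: I*√191570393742/966 ≈ 453.09*I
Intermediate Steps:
q(h) = 1/(2*h)
√(q(483) - 205293) = √((½)/483 - 205293) = √((½)*(1/483) - 205293) = √(1/966 - 205293) = √(-198313037/966) = I*√191570393742/966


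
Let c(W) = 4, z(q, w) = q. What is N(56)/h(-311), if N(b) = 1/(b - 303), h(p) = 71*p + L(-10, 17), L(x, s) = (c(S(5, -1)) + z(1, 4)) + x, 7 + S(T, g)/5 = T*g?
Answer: 1/5455242 ≈ 1.8331e-7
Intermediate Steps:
S(T, g) = -35 + 5*T*g (S(T, g) = -35 + 5*(T*g) = -35 + 5*T*g)
L(x, s) = 5 + x (L(x, s) = (4 + 1) + x = 5 + x)
h(p) = -5 + 71*p (h(p) = 71*p + (5 - 10) = 71*p - 5 = -5 + 71*p)
N(b) = 1/(-303 + b)
N(56)/h(-311) = 1/((-303 + 56)*(-5 + 71*(-311))) = 1/((-247)*(-5 - 22081)) = -1/247/(-22086) = -1/247*(-1/22086) = 1/5455242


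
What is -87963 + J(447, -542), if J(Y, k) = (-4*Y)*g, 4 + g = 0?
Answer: -80811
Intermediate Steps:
g = -4 (g = -4 + 0 = -4)
J(Y, k) = 16*Y (J(Y, k) = -4*Y*(-4) = 16*Y)
-87963 + J(447, -542) = -87963 + 16*447 = -87963 + 7152 = -80811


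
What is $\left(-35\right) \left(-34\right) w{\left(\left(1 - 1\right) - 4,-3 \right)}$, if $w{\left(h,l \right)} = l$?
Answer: $-3570$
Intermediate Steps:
$\left(-35\right) \left(-34\right) w{\left(\left(1 - 1\right) - 4,-3 \right)} = \left(-35\right) \left(-34\right) \left(-3\right) = 1190 \left(-3\right) = -3570$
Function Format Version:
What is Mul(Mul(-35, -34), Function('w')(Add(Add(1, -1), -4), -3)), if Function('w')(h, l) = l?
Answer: -3570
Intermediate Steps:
Mul(Mul(-35, -34), Function('w')(Add(Add(1, -1), -4), -3)) = Mul(Mul(-35, -34), -3) = Mul(1190, -3) = -3570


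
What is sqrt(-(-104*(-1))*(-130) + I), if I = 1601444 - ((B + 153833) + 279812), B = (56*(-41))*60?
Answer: sqrt(1319079) ≈ 1148.5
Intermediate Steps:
B = -137760 (B = -2296*60 = -137760)
I = 1305559 (I = 1601444 - ((-137760 + 153833) + 279812) = 1601444 - (16073 + 279812) = 1601444 - 1*295885 = 1601444 - 295885 = 1305559)
sqrt(-(-104*(-1))*(-130) + I) = sqrt(-(-104*(-1))*(-130) + 1305559) = sqrt(-104*(-130) + 1305559) = sqrt(-1*(-13520) + 1305559) = sqrt(13520 + 1305559) = sqrt(1319079)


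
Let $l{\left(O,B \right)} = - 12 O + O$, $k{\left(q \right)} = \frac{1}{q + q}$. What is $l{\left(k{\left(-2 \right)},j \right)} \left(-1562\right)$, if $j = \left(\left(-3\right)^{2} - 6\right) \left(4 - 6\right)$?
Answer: $- \frac{8591}{2} \approx -4295.5$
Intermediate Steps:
$k{\left(q \right)} = \frac{1}{2 q}$
$j = -6$ ($j = \left(9 - 6\right) \left(-2\right) = 3 \left(-2\right) = -6$)
$l{\left(O,B \right)} = - 11 O$
$l{\left(k{\left(-2 \right)},j \right)} \left(-1562\right) = - 11 \frac{1}{2 \left(-2\right)} \left(-1562\right) = - 11 \cdot \frac{1}{2} \left(- \frac{1}{2}\right) \left(-1562\right) = \left(-11\right) \left(- \frac{1}{4}\right) \left(-1562\right) = \frac{11}{4} \left(-1562\right) = - \frac{8591}{2}$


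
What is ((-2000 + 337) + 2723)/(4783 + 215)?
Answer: 530/2499 ≈ 0.21208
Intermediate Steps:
((-2000 + 337) + 2723)/(4783 + 215) = (-1663 + 2723)/4998 = 1060*(1/4998) = 530/2499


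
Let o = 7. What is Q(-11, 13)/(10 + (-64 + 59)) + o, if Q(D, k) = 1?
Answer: 36/5 ≈ 7.2000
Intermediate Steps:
Q(-11, 13)/(10 + (-64 + 59)) + o = 1/(10 + (-64 + 59)) + 7 = 1/(10 - 5) + 7 = 1/5 + 7 = 1*(⅕) + 7 = ⅕ + 7 = 36/5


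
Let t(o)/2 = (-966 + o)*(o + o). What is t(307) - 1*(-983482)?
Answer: 174230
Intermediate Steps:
t(o) = 4*o*(-966 + o) (t(o) = 2*((-966 + o)*(o + o)) = 2*((-966 + o)*(2*o)) = 2*(2*o*(-966 + o)) = 4*o*(-966 + o))
t(307) - 1*(-983482) = 4*307*(-966 + 307) - 1*(-983482) = 4*307*(-659) + 983482 = -809252 + 983482 = 174230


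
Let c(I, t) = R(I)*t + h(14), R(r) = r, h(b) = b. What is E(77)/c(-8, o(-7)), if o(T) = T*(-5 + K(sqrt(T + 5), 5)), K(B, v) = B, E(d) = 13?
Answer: -247/5502 - 26*I*sqrt(2)/2751 ≈ -0.044893 - 0.013366*I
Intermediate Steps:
o(T) = T*(-5 + sqrt(5 + T)) (o(T) = T*(-5 + sqrt(T + 5)) = T*(-5 + sqrt(5 + T)))
c(I, t) = 14 + I*t (c(I, t) = I*t + 14 = 14 + I*t)
E(77)/c(-8, o(-7)) = 13/(14 - (-56)*(-5 + sqrt(5 - 7))) = 13/(14 - (-56)*(-5 + sqrt(-2))) = 13/(14 - (-56)*(-5 + I*sqrt(2))) = 13/(14 - 8*(35 - 7*I*sqrt(2))) = 13/(14 + (-280 + 56*I*sqrt(2))) = 13/(-266 + 56*I*sqrt(2))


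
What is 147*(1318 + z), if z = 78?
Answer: 205212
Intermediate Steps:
147*(1318 + z) = 147*(1318 + 78) = 147*1396 = 205212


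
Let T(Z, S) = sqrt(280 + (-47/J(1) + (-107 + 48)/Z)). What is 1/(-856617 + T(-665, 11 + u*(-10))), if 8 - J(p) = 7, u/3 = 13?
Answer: -189883435/162657378387727 - 2*sqrt(25769415)/487972135163181 ≈ -1.1674e-6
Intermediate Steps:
u = 39 (u = 3*13 = 39)
J(p) = 1 (J(p) = 8 - 1*7 = 8 - 7 = 1)
T(Z, S) = sqrt(233 - 59/Z) (T(Z, S) = sqrt(280 + (-47/1 + (-107 + 48)/Z)) = sqrt(280 + (-47*1 - 59/Z)) = sqrt(280 + (-47 - 59/Z)) = sqrt(233 - 59/Z))
1/(-856617 + T(-665, 11 + u*(-10))) = 1/(-856617 + sqrt(233 - 59/(-665))) = 1/(-856617 + sqrt(233 - 59*(-1/665))) = 1/(-856617 + sqrt(233 + 59/665)) = 1/(-856617 + sqrt(155004/665)) = 1/(-856617 + 2*sqrt(25769415)/665)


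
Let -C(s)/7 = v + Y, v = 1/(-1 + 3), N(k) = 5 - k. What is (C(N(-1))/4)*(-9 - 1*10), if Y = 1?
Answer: 399/8 ≈ 49.875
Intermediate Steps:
v = ½ (v = 1/2 = ½ ≈ 0.50000)
C(s) = -21/2 (C(s) = -7*(½ + 1) = -7*3/2 = -21/2)
(C(N(-1))/4)*(-9 - 1*10) = (-21/2/4)*(-9 - 1*10) = (-21/2*¼)*(-9 - 10) = -21/8*(-19) = 399/8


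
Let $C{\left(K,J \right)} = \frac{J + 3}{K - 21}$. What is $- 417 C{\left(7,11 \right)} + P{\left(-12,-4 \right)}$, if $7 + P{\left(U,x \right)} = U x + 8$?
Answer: $466$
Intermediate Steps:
$P{\left(U,x \right)} = 1 + U x$ ($P{\left(U,x \right)} = -7 + \left(U x + 8\right) = -7 + \left(8 + U x\right) = 1 + U x$)
$C{\left(K,J \right)} = \frac{3 + J}{-21 + K}$
$- 417 C{\left(7,11 \right)} + P{\left(-12,-4 \right)} = - 417 \frac{3 + 11}{-21 + 7} + \left(1 - -48\right) = - 417 \frac{1}{-14} \cdot 14 + \left(1 + 48\right) = - 417 \left(\left(- \frac{1}{14}\right) 14\right) + 49 = \left(-417\right) \left(-1\right) + 49 = 417 + 49 = 466$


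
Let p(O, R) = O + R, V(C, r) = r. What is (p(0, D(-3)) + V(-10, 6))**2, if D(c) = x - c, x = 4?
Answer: 169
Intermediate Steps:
D(c) = 4 - c
(p(0, D(-3)) + V(-10, 6))**2 = ((0 + (4 - 1*(-3))) + 6)**2 = ((0 + (4 + 3)) + 6)**2 = ((0 + 7) + 6)**2 = (7 + 6)**2 = 13**2 = 169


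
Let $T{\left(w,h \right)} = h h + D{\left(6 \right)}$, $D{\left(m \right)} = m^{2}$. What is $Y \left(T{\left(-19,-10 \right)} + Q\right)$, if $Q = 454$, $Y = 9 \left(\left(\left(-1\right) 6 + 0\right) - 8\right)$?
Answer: $-74340$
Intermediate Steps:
$Y = -126$ ($Y = 9 \left(\left(-6 + 0\right) - 8\right) = 9 \left(-6 - 8\right) = 9 \left(-14\right) = -126$)
$T{\left(w,h \right)} = 36 + h^{2}$ ($T{\left(w,h \right)} = h h + 6^{2} = h^{2} + 36 = 36 + h^{2}$)
$Y \left(T{\left(-19,-10 \right)} + Q\right) = - 126 \left(\left(36 + \left(-10\right)^{2}\right) + 454\right) = - 126 \left(\left(36 + 100\right) + 454\right) = - 126 \left(136 + 454\right) = \left(-126\right) 590 = -74340$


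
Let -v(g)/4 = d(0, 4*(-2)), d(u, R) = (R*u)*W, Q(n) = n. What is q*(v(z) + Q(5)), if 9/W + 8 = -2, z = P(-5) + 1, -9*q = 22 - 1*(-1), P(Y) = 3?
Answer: -115/9 ≈ -12.778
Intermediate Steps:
q = -23/9 (q = -(22 - 1*(-1))/9 = -(22 + 1)/9 = -⅑*23 = -23/9 ≈ -2.5556)
z = 4 (z = 3 + 1 = 4)
W = -9/10 (W = 9/(-8 - 2) = 9/(-10) = 9*(-⅒) = -9/10 ≈ -0.90000)
d(u, R) = -9*R*u/10 (d(u, R) = (R*u)*(-9/10) = -9*R*u/10)
v(g) = 0 (v(g) = -(-18)*4*(-2)*0/5 = -(-18)*(-8)*0/5 = -4*0 = 0)
q*(v(z) + Q(5)) = -23*(0 + 5)/9 = -23/9*5 = -115/9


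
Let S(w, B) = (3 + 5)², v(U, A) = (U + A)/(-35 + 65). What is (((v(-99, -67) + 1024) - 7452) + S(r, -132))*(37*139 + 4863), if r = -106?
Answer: -956003258/15 ≈ -6.3734e+7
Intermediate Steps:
v(U, A) = A/30 + U/30 (v(U, A) = (A + U)/30 = (A + U)*(1/30) = A/30 + U/30)
S(w, B) = 64 (S(w, B) = 8² = 64)
(((v(-99, -67) + 1024) - 7452) + S(r, -132))*(37*139 + 4863) = (((((1/30)*(-67) + (1/30)*(-99)) + 1024) - 7452) + 64)*(37*139 + 4863) = ((((-67/30 - 33/10) + 1024) - 7452) + 64)*(5143 + 4863) = (((-83/15 + 1024) - 7452) + 64)*10006 = ((15277/15 - 7452) + 64)*10006 = (-96503/15 + 64)*10006 = -95543/15*10006 = -956003258/15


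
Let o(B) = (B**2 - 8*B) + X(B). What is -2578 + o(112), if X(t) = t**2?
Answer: 21614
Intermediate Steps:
o(B) = -8*B + 2*B**2 (o(B) = (B**2 - 8*B) + B**2 = -8*B + 2*B**2)
-2578 + o(112) = -2578 + 2*112*(-4 + 112) = -2578 + 2*112*108 = -2578 + 24192 = 21614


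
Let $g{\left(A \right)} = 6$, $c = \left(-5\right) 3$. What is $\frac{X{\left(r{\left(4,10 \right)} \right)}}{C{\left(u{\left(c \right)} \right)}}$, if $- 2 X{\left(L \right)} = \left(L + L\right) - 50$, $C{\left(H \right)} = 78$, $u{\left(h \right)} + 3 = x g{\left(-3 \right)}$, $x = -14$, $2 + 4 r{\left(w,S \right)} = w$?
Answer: $\frac{49}{156} \approx 0.3141$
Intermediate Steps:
$c = -15$
$r{\left(w,S \right)} = - \frac{1}{2} + \frac{w}{4}$
$u{\left(h \right)} = -87$ ($u{\left(h \right)} = -3 - 84 = -87$)
$X{\left(L \right)} = 25 - L$ ($X{\left(L \right)} = - \frac{\left(L + L\right) - 50}{2} = - \frac{2 L - 50}{2} = - \frac{-50 + 2 L}{2} = 25 - L$)
$\frac{X{\left(r{\left(4,10 \right)} \right)}}{C{\left(u{\left(c \right)} \right)}} = \frac{25 - \left(- \frac{1}{2} + \frac{1}{4} \cdot 4\right)}{78} = \left(25 - \left(- \frac{1}{2} + 1\right)\right) \frac{1}{78} = \left(25 - \frac{1}{2}\right) \frac{1}{78} = \frac{49}{2} \cdot \frac{1}{78} = \frac{49}{156}$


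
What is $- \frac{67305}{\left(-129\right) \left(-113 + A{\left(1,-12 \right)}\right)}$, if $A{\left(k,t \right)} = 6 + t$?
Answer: $- \frac{3205}{731} \approx -4.3844$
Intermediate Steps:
$- \frac{67305}{\left(-129\right) \left(-113 + A{\left(1,-12 \right)}\right)} = - \frac{67305}{\left(-129\right) \left(-113 + \left(6 - 12\right)\right)} = - \frac{67305}{\left(-129\right) \left(-113 - 6\right)} = - \frac{67305}{\left(-129\right) \left(-119\right)} = - \frac{67305}{15351} = \left(-67305\right) \frac{1}{15351} = - \frac{3205}{731}$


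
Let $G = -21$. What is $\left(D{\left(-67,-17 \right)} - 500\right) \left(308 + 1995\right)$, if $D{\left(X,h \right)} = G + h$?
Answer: $-1239014$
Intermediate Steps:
$D{\left(X,h \right)} = -21 + h$
$\left(D{\left(-67,-17 \right)} - 500\right) \left(308 + 1995\right) = \left(\left(-21 - 17\right) - 500\right) \left(308 + 1995\right) = \left(-38 - 500\right) 2303 = \left(-538\right) 2303 = -1239014$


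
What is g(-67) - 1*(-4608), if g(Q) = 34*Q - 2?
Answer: 2328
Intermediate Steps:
g(Q) = -2 + 34*Q
g(-67) - 1*(-4608) = (-2 + 34*(-67)) - 1*(-4608) = (-2 - 2278) + 4608 = -2280 + 4608 = 2328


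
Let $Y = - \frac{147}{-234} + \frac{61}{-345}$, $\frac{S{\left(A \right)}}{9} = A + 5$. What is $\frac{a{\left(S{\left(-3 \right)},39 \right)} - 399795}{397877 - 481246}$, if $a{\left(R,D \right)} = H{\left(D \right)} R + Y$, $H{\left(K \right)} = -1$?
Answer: $\frac{3586318561}{747819930} \approx 4.7957$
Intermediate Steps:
$S{\left(A \right)} = 45 + 9 A$ ($S{\left(A \right)} = 9 \left(A + 5\right) = 9 \left(5 + A\right) = 45 + 9 A$)
$Y = \frac{4049}{8970}$ ($Y = \left(-147\right) \left(- \frac{1}{234}\right) + 61 \left(- \frac{1}{345}\right) = \frac{49}{78} - \frac{61}{345} = \frac{4049}{8970} \approx 0.45139$)
$a{\left(R,D \right)} = \frac{4049}{8970} - R$ ($a{\left(R,D \right)} = - R + \frac{4049}{8970} = \frac{4049}{8970} - R$)
$\frac{a{\left(S{\left(-3 \right)},39 \right)} - 399795}{397877 - 481246} = \frac{\left(\frac{4049}{8970} - \left(45 + 9 \left(-3\right)\right)\right) - 399795}{397877 - 481246} = \frac{\left(\frac{4049}{8970} - \left(45 - 27\right)\right) - 399795}{-83369} = \left(\left(\frac{4049}{8970} - 18\right) - 399795\right) \left(- \frac{1}{83369}\right) = \left(- \frac{157411}{8970} - 399795\right) \left(- \frac{1}{83369}\right) = \left(- \frac{3586318561}{8970}\right) \left(- \frac{1}{83369}\right) = \frac{3586318561}{747819930}$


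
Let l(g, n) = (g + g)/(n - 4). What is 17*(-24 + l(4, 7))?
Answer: -1088/3 ≈ -362.67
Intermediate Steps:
l(g, n) = 2*g/(-4 + n) (l(g, n) = (2*g)/(-4 + n) = 2*g/(-4 + n))
17*(-24 + l(4, 7)) = 17*(-24 + 2*4/(-4 + 7)) = 17*(-24 + 2*4/3) = 17*(-24 + 2*4*(⅓)) = 17*(-24 + 8/3) = 17*(-64/3) = -1088/3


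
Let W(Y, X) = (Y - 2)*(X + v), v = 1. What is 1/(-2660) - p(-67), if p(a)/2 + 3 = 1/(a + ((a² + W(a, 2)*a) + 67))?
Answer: 146485001/24416140 ≈ 5.9995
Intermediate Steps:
W(Y, X) = (1 + X)*(-2 + Y) (W(Y, X) = (Y - 2)*(X + 1) = (-2 + Y)*(1 + X) = (1 + X)*(-2 + Y))
p(a) = -6 + 2/(67 + a + a² + a*(-6 + 3*a)) (p(a) = -6 + 2/(a + ((a² + (-2 + a - 2*2 + 2*a)*a) + 67)) = -6 + 2/(a + ((a² + (-2 + a - 4 + 2*a)*a) + 67)) = -6 + 2/(a + ((a² + (-6 + 3*a)*a) + 67)) = -6 + 2/(a + ((a² + a*(-6 + 3*a)) + 67)) = -6 + 2/(a + (67 + a² + a*(-6 + 3*a))) = -6 + 2/(67 + a + a² + a*(-6 + 3*a)))
1/(-2660) - p(-67) = 1/(-2660) - 2*(-200 - 12*(-67)² + 15*(-67))/(67 - 5*(-67) + 4*(-67)²) = -1/2660 - 2*(-200 - 12*4489 - 1005)/(67 + 335 + 4*4489) = -1/2660 - 2*(-200 - 53868 - 1005)/(67 + 335 + 17956) = -1/2660 - 2*(-55073)/18358 = -1/2660 - 1*(-55073/9179) = -1/2660 + 55073/9179 = 146485001/24416140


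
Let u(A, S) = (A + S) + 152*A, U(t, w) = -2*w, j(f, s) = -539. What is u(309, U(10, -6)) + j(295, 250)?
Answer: 46750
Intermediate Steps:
u(A, S) = S + 153*A
u(309, U(10, -6)) + j(295, 250) = (-2*(-6) + 153*309) - 539 = (12 + 47277) - 539 = 47289 - 539 = 46750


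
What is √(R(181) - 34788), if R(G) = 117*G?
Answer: I*√13611 ≈ 116.67*I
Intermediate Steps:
√(R(181) - 34788) = √(117*181 - 34788) = √(21177 - 34788) = √(-13611) = I*√13611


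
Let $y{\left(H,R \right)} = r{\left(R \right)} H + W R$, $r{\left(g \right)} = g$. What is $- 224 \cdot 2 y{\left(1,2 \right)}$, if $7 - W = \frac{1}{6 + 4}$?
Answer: $- \frac{35392}{5} \approx -7078.4$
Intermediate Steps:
$W = \frac{69}{10}$ ($W = 7 - \frac{1}{6 + 4} = 7 - \frac{1}{10} = \frac{69}{10} \approx 6.9$)
$y{\left(H,R \right)} = \frac{69 R}{10} + H R$ ($y{\left(H,R \right)} = R H + \frac{69 R}{10} = H R + \frac{69 R}{10} = \frac{69 R}{10} + H R$)
$- 224 \cdot 2 y{\left(1,2 \right)} = - 224 \cdot 2 \cdot \frac{1}{10} \cdot 2 \left(69 + 10 \cdot 1\right) = - 224 \cdot 2 \cdot \frac{1}{10} \cdot 2 \left(69 + 10\right) = - 224 \cdot 2 \cdot \frac{1}{10} \cdot 2 \cdot 79 = - 224 \cdot 2 \cdot \frac{79}{5} = \left(-224\right) \frac{158}{5} = - \frac{35392}{5}$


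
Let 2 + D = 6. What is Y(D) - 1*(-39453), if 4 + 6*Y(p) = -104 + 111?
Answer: 78907/2 ≈ 39454.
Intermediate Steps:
D = 4 (D = -2 + 6 = 4)
Y(p) = ½ (Y(p) = -⅔ + (-104 + 111)/6 = -⅔ + (⅙)*7 = -⅔ + 7/6 = ½)
Y(D) - 1*(-39453) = ½ - 1*(-39453) = ½ + 39453 = 78907/2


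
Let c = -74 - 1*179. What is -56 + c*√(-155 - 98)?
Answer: -56 - 253*I*√253 ≈ -56.0 - 4024.2*I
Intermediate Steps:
c = -253 (c = -74 - 179 = -253)
-56 + c*√(-155 - 98) = -56 - 253*√(-155 - 98) = -56 - 253*I*√253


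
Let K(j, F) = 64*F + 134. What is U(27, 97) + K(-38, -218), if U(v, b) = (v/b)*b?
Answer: -13791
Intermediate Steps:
K(j, F) = 134 + 64*F
U(v, b) = v
U(27, 97) + K(-38, -218) = 27 + (134 + 64*(-218)) = 27 + (134 - 13952) = 27 - 13818 = -13791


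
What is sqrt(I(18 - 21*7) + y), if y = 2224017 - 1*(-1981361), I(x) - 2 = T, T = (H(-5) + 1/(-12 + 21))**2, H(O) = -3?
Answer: 2*sqrt(85159114)/9 ≈ 2050.7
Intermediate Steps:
T = 676/81 (T = (-3 + 1/(-12 + 21))**2 = (-3 + 1/9)**2 = (-26/9)**2 = 676/81 ≈ 8.3457)
I(x) = 838/81 (I(x) = 2 + 676/81 = 838/81)
y = 4205378 (y = 2224017 + 1981361 = 4205378)
sqrt(I(18 - 21*7) + y) = sqrt(838/81 + 4205378) = sqrt(340636456/81) = 2*sqrt(85159114)/9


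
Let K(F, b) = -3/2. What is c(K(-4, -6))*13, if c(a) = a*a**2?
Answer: -351/8 ≈ -43.875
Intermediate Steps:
K(F, b) = -3/2 (K(F, b) = -3*1/2 = -3/2)
c(a) = a**3
c(K(-4, -6))*13 = (-3/2)**3*13 = -27/8*13 = -351/8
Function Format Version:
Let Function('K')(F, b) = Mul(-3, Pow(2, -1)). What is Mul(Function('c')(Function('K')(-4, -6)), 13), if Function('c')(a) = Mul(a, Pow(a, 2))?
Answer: Rational(-351, 8) ≈ -43.875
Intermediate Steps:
Function('K')(F, b) = Rational(-3, 2) (Function('K')(F, b) = Mul(-3, Rational(1, 2)) = Rational(-3, 2))
Function('c')(a) = Pow(a, 3)
Mul(Function('c')(Function('K')(-4, -6)), 13) = Mul(Pow(Rational(-3, 2), 3), 13) = Mul(Rational(-27, 8), 13) = Rational(-351, 8)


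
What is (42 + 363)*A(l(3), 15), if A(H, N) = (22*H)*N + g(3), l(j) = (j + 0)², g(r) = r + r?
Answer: 1205280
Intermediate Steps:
g(r) = 2*r
l(j) = j²
A(H, N) = 6 + 22*H*N (A(H, N) = (22*H)*N + 2*3 = 22*H*N + 6 = 6 + 22*H*N)
(42 + 363)*A(l(3), 15) = (42 + 363)*(6 + 22*3²*15) = 405*(6 + 22*9*15) = 405*(6 + 2970) = 405*2976 = 1205280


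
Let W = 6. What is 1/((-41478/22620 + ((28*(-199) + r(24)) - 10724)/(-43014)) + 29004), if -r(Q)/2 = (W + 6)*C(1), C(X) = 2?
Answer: 27027130/783855588703 ≈ 3.4480e-5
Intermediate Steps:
r(Q) = -48 (r(Q) = -2*(6 + 6)*2 = -24*2 = -2*24 = -48)
1/((-41478/22620 + ((28*(-199) + r(24)) - 10724)/(-43014)) + 29004) = 1/((-41478/22620 + ((28*(-199) - 48) - 10724)/(-43014)) + 29004) = 1/((-41478*1/22620 + ((-5572 - 48) - 10724)*(-1/43014)) + 29004) = 1/((-6913/3770 + (-5620 - 10724)*(-1/43014)) + 29004) = 1/((-6913/3770 - 16344*(-1/43014)) + 29004) = 1/((-6913/3770 + 2724/7169) + 29004) = 1/(-39289817/27027130 + 29004) = 1/(783855588703/27027130) = 27027130/783855588703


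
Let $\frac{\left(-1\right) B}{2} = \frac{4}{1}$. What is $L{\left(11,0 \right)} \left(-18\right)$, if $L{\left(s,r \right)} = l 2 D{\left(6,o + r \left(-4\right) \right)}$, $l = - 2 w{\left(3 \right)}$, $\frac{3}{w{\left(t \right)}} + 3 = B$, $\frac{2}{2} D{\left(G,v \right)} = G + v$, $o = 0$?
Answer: $- \frac{1296}{11} \approx -117.82$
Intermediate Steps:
$D{\left(G,v \right)} = G + v$
$B = -8$ ($B = - 2 \cdot \frac{4}{1} = - 2 \cdot 4 \cdot 1 = \left(-2\right) 4 = -8$)
$w{\left(t \right)} = - \frac{3}{11}$ ($w{\left(t \right)} = \frac{3}{-3 - 8} = \frac{3}{-11} = 3 \left(- \frac{1}{11}\right) = - \frac{3}{11}$)
$l = \frac{6}{11}$ ($l = \left(-2\right) \left(- \frac{3}{11}\right) = \frac{6}{11} \approx 0.54545$)
$L{\left(s,r \right)} = \frac{72}{11} - \frac{48 r}{11}$ ($L{\left(s,r \right)} = \frac{6}{11} \cdot 2 \left(6 + \left(0 + r \left(-4\right)\right)\right) = \frac{12 \left(6 + \left(0 - 4 r\right)\right)}{11} = \frac{12 \left(6 - 4 r\right)}{11} = \frac{72}{11} - \frac{48 r}{11}$)
$L{\left(11,0 \right)} \left(-18\right) = \left(\frac{72}{11} - 0\right) \left(-18\right) = \left(\frac{72}{11} + 0\right) \left(-18\right) = \frac{72}{11} \left(-18\right) = - \frac{1296}{11}$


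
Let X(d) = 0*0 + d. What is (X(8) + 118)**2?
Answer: 15876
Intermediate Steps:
X(d) = d (X(d) = 0 + d = d)
(X(8) + 118)**2 = (8 + 118)**2 = 126**2 = 15876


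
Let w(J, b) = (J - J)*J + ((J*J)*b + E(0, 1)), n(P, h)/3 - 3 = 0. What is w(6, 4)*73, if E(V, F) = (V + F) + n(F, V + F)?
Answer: 11242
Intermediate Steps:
n(P, h) = 9 (n(P, h) = 9 + 3*0 = 9 + 0 = 9)
E(V, F) = 9 + F + V (E(V, F) = (V + F) + 9 = (F + V) + 9 = 9 + F + V)
w(J, b) = 10 + b*J² (w(J, b) = (J - J)*J + ((J*J)*b + (9 + 1 + 0)) = 0*J + (J²*b + 10) = 0 + (b*J² + 10) = 0 + (10 + b*J²) = 10 + b*J²)
w(6, 4)*73 = (10 + 4*6²)*73 = (10 + 4*36)*73 = (10 + 144)*73 = 154*73 = 11242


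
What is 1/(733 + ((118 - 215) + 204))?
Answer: 1/840 ≈ 0.0011905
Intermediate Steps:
1/(733 + ((118 - 215) + 204)) = 1/(733 + (-97 + 204)) = 1/(733 + 107) = 1/840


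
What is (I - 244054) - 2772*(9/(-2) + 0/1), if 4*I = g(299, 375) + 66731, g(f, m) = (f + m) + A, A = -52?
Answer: -858967/4 ≈ -2.1474e+5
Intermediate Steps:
g(f, m) = -52 + f + m (g(f, m) = (f + m) - 52 = -52 + f + m)
I = 67353/4 (I = ((-52 + 299 + 375) + 66731)/4 = (622 + 66731)/4 = (¼)*67353 = 67353/4 ≈ 16838.)
(I - 244054) - 2772*(9/(-2) + 0/1) = (67353/4 - 244054) - 2772*(9/(-2) + 0/1) = -908863/4 - 2772*(9*(-½) + 0*1) = -908863/4 - 2772*(-9/2 + 0) = -908863/4 - 2772*(-9/2) = -908863/4 + 12474 = -858967/4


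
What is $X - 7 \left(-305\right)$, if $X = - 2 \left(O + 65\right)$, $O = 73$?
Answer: $1859$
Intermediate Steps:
$X = -276$ ($X = - 2 \left(73 + 65\right) = \left(-2\right) 138 = -276$)
$X - 7 \left(-305\right) = -276 - 7 \left(-305\right) = -276 - -2135 = -276 + 2135 = 1859$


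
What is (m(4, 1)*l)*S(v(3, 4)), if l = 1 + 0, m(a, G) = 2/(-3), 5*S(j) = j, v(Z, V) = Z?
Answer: -⅖ ≈ -0.40000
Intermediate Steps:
S(j) = j/5
m(a, G) = -⅔ (m(a, G) = 2*(-⅓) = -⅔)
l = 1
(m(4, 1)*l)*S(v(3, 4)) = (-⅔*1)*((⅕)*3) = -⅔*⅗ = -⅖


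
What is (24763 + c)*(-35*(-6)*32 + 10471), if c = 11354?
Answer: 620887347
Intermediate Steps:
(24763 + c)*(-35*(-6)*32 + 10471) = (24763 + 11354)*(-35*(-6)*32 + 10471) = 36117*(210*32 + 10471) = 36117*(6720 + 10471) = 36117*17191 = 620887347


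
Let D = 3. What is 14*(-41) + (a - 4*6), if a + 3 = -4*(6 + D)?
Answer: -637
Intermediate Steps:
a = -39 (a = -3 - 4*(6 + 3) = -3 - 4*9 = -3 - 36 = -39)
14*(-41) + (a - 4*6) = 14*(-41) + (-39 - 4*6) = -574 + (-39 - 24) = -574 - 63 = -637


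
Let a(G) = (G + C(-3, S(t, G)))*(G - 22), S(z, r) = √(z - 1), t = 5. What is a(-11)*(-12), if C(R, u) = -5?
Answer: -6336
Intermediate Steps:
S(z, r) = √(-1 + z)
a(G) = (-22 + G)*(-5 + G) (a(G) = (G - 5)*(G - 22) = (-5 + G)*(-22 + G) = (-22 + G)*(-5 + G))
a(-11)*(-12) = (110 + (-11)² - 27*(-11))*(-12) = (110 + 121 + 297)*(-12) = 528*(-12) = -6336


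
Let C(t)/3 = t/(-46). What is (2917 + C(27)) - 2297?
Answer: 28439/46 ≈ 618.24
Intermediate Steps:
C(t) = -3*t/46 (C(t) = 3*(t/(-46)) = 3*(t*(-1/46)) = 3*(-t/46) = -3*t/46)
(2917 + C(27)) - 2297 = (2917 - 3/46*27) - 2297 = (2917 - 81/46) - 2297 = 134101/46 - 2297 = 28439/46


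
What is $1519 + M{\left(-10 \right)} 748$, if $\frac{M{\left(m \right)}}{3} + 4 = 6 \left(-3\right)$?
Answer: $-47849$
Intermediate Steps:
$M{\left(m \right)} = -66$ ($M{\left(m \right)} = -12 + 3 \cdot 6 \left(-3\right) = -12 + 3 \left(-18\right) = -12 - 54 = -66$)
$1519 + M{\left(-10 \right)} 748 = 1519 - 49368 = -47849$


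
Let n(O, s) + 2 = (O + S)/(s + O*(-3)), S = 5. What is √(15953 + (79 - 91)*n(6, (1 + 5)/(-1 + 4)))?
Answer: √63941/2 ≈ 126.43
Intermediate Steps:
n(O, s) = -2 + (5 + O)/(s - 3*O) (n(O, s) = -2 + (O + 5)/(s + O*(-3)) = -2 + (5 + O)/(s - 3*O))
√(15953 + (79 - 91)*n(6, (1 + 5)/(-1 + 4))) = √(15953 + (79 - 91)*((-5 - 7*6 + 2*((1 + 5)/(-1 + 4)))/(-(1 + 5)/(-1 + 4) + 3*6))) = √(15953 - 12*(-5 - 42 + 2*(6/3))/(-6/3 + 18)) = √(15953 - 12*(-5 - 42 + 2*(6*(⅓)))/(-6/3 + 18)) = √(15953 - 12*(-5 - 42 + 2*2)/(-1*2 + 18)) = √(15953 - 12*(-5 - 42 + 4)/(-2 + 18)) = √(15953 - 12*(-43)/16) = √(15953 - 3*(-43)/4) = √(15953 - 12*(-43/16)) = √(15953 + 129/4) = √(63941/4) = √63941/2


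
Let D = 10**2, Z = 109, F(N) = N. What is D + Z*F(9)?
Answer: 1081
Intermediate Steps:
D = 100
D + Z*F(9) = 100 + 109*9 = 100 + 981 = 1081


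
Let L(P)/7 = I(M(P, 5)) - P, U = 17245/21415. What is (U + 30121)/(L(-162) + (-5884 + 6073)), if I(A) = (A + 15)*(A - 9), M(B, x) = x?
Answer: 129011692/3267929 ≈ 39.478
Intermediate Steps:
I(A) = (-9 + A)*(15 + A) (I(A) = (15 + A)*(-9 + A) = (-9 + A)*(15 + A))
U = 3449/4283 (U = 17245*(1/21415) = 3449/4283 ≈ 0.80528)
L(P) = -560 - 7*P (L(P) = 7*((-135 + 5² + 6*5) - P) = 7*((-135 + 25 + 30) - P) = 7*(-80 - P) = -560 - 7*P)
(U + 30121)/(L(-162) + (-5884 + 6073)) = (3449/4283 + 30121)/((-560 - 7*(-162)) + (-5884 + 6073)) = 129011692/(4283*((-560 + 1134) + 189)) = 129011692/(4283*(574 + 189)) = (129011692/4283)/763 = (129011692/4283)*(1/763) = 129011692/3267929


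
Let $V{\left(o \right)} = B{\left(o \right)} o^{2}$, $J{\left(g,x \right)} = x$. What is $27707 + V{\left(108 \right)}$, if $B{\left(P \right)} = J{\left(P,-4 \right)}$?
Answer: $-18949$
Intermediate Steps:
$B{\left(P \right)} = -4$
$V{\left(o \right)} = - 4 o^{2}$
$27707 + V{\left(108 \right)} = 27707 - 4 \cdot 108^{2} = 27707 - 46656 = -18949$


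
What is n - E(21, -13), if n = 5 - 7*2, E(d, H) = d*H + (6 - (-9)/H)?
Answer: 3363/13 ≈ 258.69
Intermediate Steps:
E(d, H) = 6 + 9/H + H*d (E(d, H) = H*d + (6 + 9/H) = 6 + 9/H + H*d)
n = -9 (n = 5 - 14 = -9)
n - E(21, -13) = -9 - (6 + 9/(-13) - 13*21) = -9 - (6 + 9*(-1/13) - 273) = -9 - (6 - 9/13 - 273) = -9 - 1*(-3480/13) = -9 + 3480/13 = 3363/13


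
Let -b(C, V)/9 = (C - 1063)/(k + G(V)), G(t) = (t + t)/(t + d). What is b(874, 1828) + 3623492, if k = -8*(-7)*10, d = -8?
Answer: 308859469081/85238 ≈ 3.6235e+6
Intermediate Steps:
k = 560 (k = 56*10 = 560)
G(t) = 2*t/(-8 + t) (G(t) = (t + t)/(t - 8) = (2*t)/(-8 + t) = 2*t/(-8 + t))
b(C, V) = -9*(-1063 + C)/(560 + 2*V/(-8 + V)) (b(C, V) = -9*(C - 1063)/(560 + 2*V/(-8 + V)) = -9*(-1063 + C)/(560 + 2*V/(-8 + V)))
b(874, 1828) + 3623492 = -9*(-1063 + 874)*(-8 + 1828)/(-4480 + 562*1828) + 3623492 = -9*(-189)*1820/(-4480 + 1027336) + 3623492 = -9*(-189)*1820/1022856 + 3623492 = -9*1/1022856*(-189)*1820 + 3623492 = 257985/85238 + 3623492 = 308859469081/85238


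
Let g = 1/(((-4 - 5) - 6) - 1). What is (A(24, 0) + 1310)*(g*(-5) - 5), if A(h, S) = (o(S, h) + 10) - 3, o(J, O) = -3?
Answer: -49275/8 ≈ -6159.4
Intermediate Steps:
A(h, S) = 4 (A(h, S) = (-3 + 10) - 3 = 7 - 3 = 4)
g = -1/16 (g = 1/((-9 - 6) - 1) = 1/(-15 - 1) = 1/(-16) = -1/16 ≈ -0.062500)
(A(24, 0) + 1310)*(g*(-5) - 5) = (4 + 1310)*(-1/16*(-5) - 5) = 1314*(5/16 - 5) = 1314*(-75/16) = -49275/8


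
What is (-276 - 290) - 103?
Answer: -669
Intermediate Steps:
(-276 - 290) - 103 = -566 - 103 = -669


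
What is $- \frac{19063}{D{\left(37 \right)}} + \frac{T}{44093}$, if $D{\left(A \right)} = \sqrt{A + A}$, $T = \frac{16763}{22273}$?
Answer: $\frac{16763}{982083389} - \frac{19063 \sqrt{74}}{74} \approx -2216.0$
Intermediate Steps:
$T = \frac{16763}{22273}$ ($T = 16763 \cdot \frac{1}{22273} = \frac{16763}{22273} \approx 0.75261$)
$D{\left(A \right)} = \sqrt{2} \sqrt{A}$ ($D{\left(A \right)} = \sqrt{2 A} = \sqrt{2} \sqrt{A}$)
$- \frac{19063}{D{\left(37 \right)}} + \frac{T}{44093} = - \frac{19063}{\sqrt{2} \sqrt{37}} + \frac{16763}{22273 \cdot 44093} = - \frac{19063}{\sqrt{74}} + \frac{16763}{22273} \cdot \frac{1}{44093} = - 19063 \frac{\sqrt{74}}{74} + \frac{16763}{982083389} = - \frac{19063 \sqrt{74}}{74} + \frac{16763}{982083389} = \frac{16763}{982083389} - \frac{19063 \sqrt{74}}{74}$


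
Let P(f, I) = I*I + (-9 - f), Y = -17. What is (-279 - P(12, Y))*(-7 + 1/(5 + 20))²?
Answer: -16560972/625 ≈ -26498.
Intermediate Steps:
P(f, I) = -9 + I² - f (P(f, I) = I² + (-9 - f) = -9 + I² - f)
(-279 - P(12, Y))*(-7 + 1/(5 + 20))² = (-279 - (-9 + (-17)² - 1*12))*(-7 + 1/(5 + 20))² = (-279 - (-9 + 289 - 12))*(-7 + 1/25)² = (-279 - 1*268)*(-7 + 1/25)² = (-279 - 268)*(-174/25)² = -547*30276/625 = -16560972/625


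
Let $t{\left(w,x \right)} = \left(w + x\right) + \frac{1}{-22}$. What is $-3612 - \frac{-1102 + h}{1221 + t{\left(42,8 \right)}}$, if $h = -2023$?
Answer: $- \frac{100926382}{27961} \approx -3609.5$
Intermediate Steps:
$t{\left(w,x \right)} = - \frac{1}{22} + w + x$ ($t{\left(w,x \right)} = \left(w + x\right) - \frac{1}{22} = - \frac{1}{22} + w + x$)
$-3612 - \frac{-1102 + h}{1221 + t{\left(42,8 \right)}} = -3612 - \frac{-1102 - 2023}{1221 + \left(- \frac{1}{22} + 42 + 8\right)} = -3612 - - \frac{3125}{1221 + \frac{1099}{22}} = -3612 - - \frac{3125}{\frac{27961}{22}} = -3612 - \left(-3125\right) \frac{22}{27961} = -3612 - - \frac{68750}{27961} = -3612 + \frac{68750}{27961} = - \frac{100926382}{27961}$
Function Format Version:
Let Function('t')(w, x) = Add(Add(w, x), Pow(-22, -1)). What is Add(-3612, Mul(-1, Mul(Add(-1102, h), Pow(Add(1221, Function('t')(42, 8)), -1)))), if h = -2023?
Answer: Rational(-100926382, 27961) ≈ -3609.5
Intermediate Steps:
Function('t')(w, x) = Add(Rational(-1, 22), w, x) (Function('t')(w, x) = Add(Add(w, x), Rational(-1, 22)) = Add(Rational(-1, 22), w, x))
Add(-3612, Mul(-1, Mul(Add(-1102, h), Pow(Add(1221, Function('t')(42, 8)), -1)))) = Add(-3612, Mul(-1, Mul(Add(-1102, -2023), Pow(Add(1221, Add(Rational(-1, 22), 42, 8)), -1)))) = Add(-3612, Mul(-1, Mul(-3125, Pow(Add(1221, Rational(1099, 22)), -1)))) = Add(-3612, Mul(-1, Mul(-3125, Pow(Rational(27961, 22), -1)))) = Add(-3612, Mul(-1, Mul(-3125, Rational(22, 27961)))) = Add(-3612, Mul(-1, Rational(-68750, 27961))) = Add(-3612, Rational(68750, 27961)) = Rational(-100926382, 27961)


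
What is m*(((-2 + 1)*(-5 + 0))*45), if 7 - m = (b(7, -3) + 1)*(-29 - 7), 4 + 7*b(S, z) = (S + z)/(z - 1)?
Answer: 27225/7 ≈ 3889.3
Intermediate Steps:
b(S, z) = -4/7 + (S + z)/(7*(-1 + z)) (b(S, z) = -4/7 + ((S + z)/(z - 1))/7 = -4/7 + ((S + z)/(-1 + z))/7 = -4/7 + (S + z)/(7*(-1 + z)))
m = 121/7 (m = 7 - ((4 + 7 - 3*(-3))/(7*(-1 - 3)) + 1)*(-29 - 7) = 7 - ((⅐)*(4 + 7 + 9)/(-4) + 1)*(-36) = 7 - ((⅐)*(-¼)*20 + 1)*(-36) = 7 - (-5/7 + 1)*(-36) = 7 - 2*(-36)/7 = 7 - 1*(-72/7) = 7 + 72/7 = 121/7 ≈ 17.286)
m*(((-2 + 1)*(-5 + 0))*45) = 121*(((-2 + 1)*(-5 + 0))*45)/7 = 121*(-1*(-5)*45)/7 = 121*(5*45)/7 = (121/7)*225 = 27225/7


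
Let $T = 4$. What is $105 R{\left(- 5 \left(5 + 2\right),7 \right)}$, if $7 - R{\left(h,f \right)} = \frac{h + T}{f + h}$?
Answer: $\frac{2475}{4} \approx 618.75$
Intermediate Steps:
$R{\left(h,f \right)} = 7 - \frac{4 + h}{f + h}$ ($R{\left(h,f \right)} = 7 - \frac{h + 4}{f + h} = 7 - \frac{4 + h}{f + h}$)
$105 R{\left(- 5 \left(5 + 2\right),7 \right)} = 105 \frac{-4 + 6 \left(- 5 \left(5 + 2\right)\right) + 7 \cdot 7}{7 - 5 \left(5 + 2\right)} = 105 \frac{-4 + 6 \left(\left(-5\right) 7\right) + 49}{7 - 35} = 105 \frac{-4 + 6 \left(-35\right) + 49}{7 - 35} = 105 \frac{-4 - 210 + 49}{-28} = 105 \left(\left(- \frac{1}{28}\right) \left(-165\right)\right) = 105 \cdot \frac{165}{28} = \frac{2475}{4}$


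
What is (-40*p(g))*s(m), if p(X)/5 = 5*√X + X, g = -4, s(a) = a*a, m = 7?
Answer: 39200 - 98000*I ≈ 39200.0 - 98000.0*I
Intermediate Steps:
s(a) = a²
p(X) = 5*X + 25*√X (p(X) = 5*(5*√X + X) = 5*(X + 5*√X) = 5*X + 25*√X)
(-40*p(g))*s(m) = -40*(5*(-4) + 25*√(-4))*7² = -40*(-20 + 25*(2*I))*49 = -40*(-20 + 50*I)*49 = (800 - 2000*I)*49 = 39200 - 98000*I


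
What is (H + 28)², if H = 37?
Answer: 4225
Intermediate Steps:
(H + 28)² = (37 + 28)² = 65² = 4225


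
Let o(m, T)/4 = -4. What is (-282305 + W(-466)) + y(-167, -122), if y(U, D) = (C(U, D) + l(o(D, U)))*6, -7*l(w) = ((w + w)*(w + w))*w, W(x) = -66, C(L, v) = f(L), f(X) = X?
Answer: -1885307/7 ≈ -2.6933e+5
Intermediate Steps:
C(L, v) = L
o(m, T) = -16 (o(m, T) = 4*(-4) = -16)
l(w) = -4*w³/7 (l(w) = -(w + w)*(w + w)*w/7 = -(2*w)*(2*w)*w/7 = -4*w²*w/7 = -4*w³/7)
y(U, D) = 98304/7 + 6*U (y(U, D) = (U - 4/7*(-16)³)*6 = (U - 4/7*(-4096))*6 = (U + 16384/7)*6 = (16384/7 + U)*6 = 98304/7 + 6*U)
(-282305 + W(-466)) + y(-167, -122) = (-282305 - 66) + (98304/7 + 6*(-167)) = -282371 + (98304/7 - 1002) = -282371 + 91290/7 = -1885307/7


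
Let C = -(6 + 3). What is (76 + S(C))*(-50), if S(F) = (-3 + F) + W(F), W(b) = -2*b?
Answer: -4100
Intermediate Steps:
C = -9 (C = -1*9 = -9)
S(F) = -3 - F (S(F) = (-3 + F) - 2*F = -3 - F)
(76 + S(C))*(-50) = (76 + (-3 - 1*(-9)))*(-50) = (76 + (-3 + 9))*(-50) = (76 + 6)*(-50) = 82*(-50) = -4100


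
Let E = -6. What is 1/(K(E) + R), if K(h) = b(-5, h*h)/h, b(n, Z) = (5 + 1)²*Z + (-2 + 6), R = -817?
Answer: -3/3101 ≈ -0.00096743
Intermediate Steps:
b(n, Z) = 4 + 36*Z (b(n, Z) = 6²*Z + 4 = 36*Z + 4 = 4 + 36*Z)
K(h) = (4 + 36*h²)/h (K(h) = (4 + 36*(h*h))/h = (4 + 36*h²)/h)
1/(K(E) + R) = 1/((4/(-6) + 36*(-6)) - 817) = 1/((4*(-⅙) - 216) - 817) = 1/((-⅔ - 216) - 817) = 1/(-650/3 - 817) = 1/(-3101/3) = -3/3101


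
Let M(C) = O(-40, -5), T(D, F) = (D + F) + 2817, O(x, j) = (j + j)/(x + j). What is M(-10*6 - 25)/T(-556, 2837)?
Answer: 1/22941 ≈ 4.3590e-5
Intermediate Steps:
O(x, j) = 2*j/(j + x) (O(x, j) = (2*j)/(j + x) = 2*j/(j + x))
T(D, F) = 2817 + D + F
M(C) = 2/9 (M(C) = 2*(-5)/(-5 - 40) = 2*(-5)/(-45) = 2*(-5)*(-1/45) = 2/9)
M(-10*6 - 25)/T(-556, 2837) = 2/(9*(2817 - 556 + 2837)) = (2/9)/5098 = (2/9)*(1/5098) = 1/22941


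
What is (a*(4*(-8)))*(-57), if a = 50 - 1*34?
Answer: 29184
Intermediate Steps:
a = 16 (a = 50 - 34 = 16)
(a*(4*(-8)))*(-57) = (16*(4*(-8)))*(-57) = (16*(-32))*(-57) = -512*(-57) = 29184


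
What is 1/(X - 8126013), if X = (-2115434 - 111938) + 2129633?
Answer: -1/8223752 ≈ -1.2160e-7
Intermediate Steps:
X = -97739 (X = -2227372 + 2129633 = -97739)
1/(X - 8126013) = 1/(-97739 - 8126013) = 1/(-8223752) = -1/8223752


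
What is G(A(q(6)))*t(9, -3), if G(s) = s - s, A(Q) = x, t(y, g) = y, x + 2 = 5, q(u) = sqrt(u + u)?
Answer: 0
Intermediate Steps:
q(u) = sqrt(2)*sqrt(u) (q(u) = sqrt(2*u) = sqrt(2)*sqrt(u))
x = 3 (x = -2 + 5 = 3)
A(Q) = 3
G(s) = 0
G(A(q(6)))*t(9, -3) = 0*9 = 0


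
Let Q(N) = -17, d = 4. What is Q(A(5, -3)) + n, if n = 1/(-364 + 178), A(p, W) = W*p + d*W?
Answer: -3163/186 ≈ -17.005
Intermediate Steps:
A(p, W) = 4*W + W*p (A(p, W) = W*p + 4*W = 4*W + W*p)
n = -1/186 (n = 1/(-186) = -1/186 ≈ -0.0053763)
Q(A(5, -3)) + n = -17 - 1/186 = -3163/186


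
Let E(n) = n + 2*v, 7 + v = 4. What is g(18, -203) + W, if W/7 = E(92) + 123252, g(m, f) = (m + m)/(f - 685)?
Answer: 63889081/74 ≈ 8.6337e+5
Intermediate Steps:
v = -3 (v = -7 + 4 = -3)
g(m, f) = 2*m/(-685 + f) (g(m, f) = (2*m)/(-685 + f) = 2*m/(-685 + f))
E(n) = -6 + n (E(n) = n + 2*(-3) = n - 6 = -6 + n)
W = 863366 (W = 7*((-6 + 92) + 123252) = 7*(86 + 123252) = 7*123338 = 863366)
g(18, -203) + W = 2*18/(-685 - 203) + 863366 = 2*18/(-888) + 863366 = 2*18*(-1/888) + 863366 = -3/74 + 863366 = 63889081/74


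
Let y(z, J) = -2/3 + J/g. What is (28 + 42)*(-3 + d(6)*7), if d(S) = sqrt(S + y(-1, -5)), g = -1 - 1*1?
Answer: -210 + 245*sqrt(282)/3 ≈ 1161.4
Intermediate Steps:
g = -2 (g = -1 - 1 = -2)
y(z, J) = -2/3 - J/2 (y(z, J) = -2/3 + J/(-2) = -2*1/3 + J*(-1/2) = -2/3 - J/2)
d(S) = sqrt(11/6 + S) (d(S) = sqrt(S + (-2/3 - 1/2*(-5))) = sqrt(S + (-2/3 + 5/2)) = sqrt(S + 11/6) = sqrt(11/6 + S))
(28 + 42)*(-3 + d(6)*7) = (28 + 42)*(-3 + (sqrt(66 + 36*6)/6)*7) = 70*(-3 + (sqrt(66 + 216)/6)*7) = 70*(-3 + (sqrt(282)/6)*7) = 70*(-3 + 7*sqrt(282)/6) = -210 + 245*sqrt(282)/3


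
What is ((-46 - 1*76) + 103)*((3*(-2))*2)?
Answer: 228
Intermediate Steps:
((-46 - 1*76) + 103)*((3*(-2))*2) = ((-46 - 76) + 103)*(-6*2) = (-122 + 103)*(-12) = -19*(-12) = 228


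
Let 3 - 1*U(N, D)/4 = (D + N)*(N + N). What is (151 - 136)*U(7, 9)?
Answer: -13260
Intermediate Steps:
U(N, D) = 12 - 8*N*(D + N) (U(N, D) = 12 - 4*(D + N)*(N + N) = 12 - 4*(D + N)*2*N = 12 - 8*N*(D + N))
(151 - 136)*U(7, 9) = (151 - 136)*(12 - 8*7**2 - 8*9*7) = 15*(12 - 8*49 - 504) = 15*(12 - 392 - 504) = 15*(-884) = -13260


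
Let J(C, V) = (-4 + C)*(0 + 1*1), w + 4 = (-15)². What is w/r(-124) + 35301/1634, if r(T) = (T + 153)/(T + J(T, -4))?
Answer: -89976999/47386 ≈ -1898.8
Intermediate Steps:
w = 221 (w = -4 + (-15)² = -4 + 225 = 221)
J(C, V) = -4 + C (J(C, V) = (-4 + C)*(0 + 1) = (-4 + C)*1 = -4 + C)
r(T) = (153 + T)/(-4 + 2*T) (r(T) = (T + 153)/(T + (-4 + T)) = (153 + T)/(-4 + 2*T))
w/r(-124) + 35301/1634 = 221/(((153 - 124)/(2*(-2 - 124)))) + 35301/1634 = 221/(((½)*29/(-126))) + 35301*(1/1634) = 221/(((½)*(-1/126)*29)) + 35301/1634 = 221/(-29/252) + 35301/1634 = 221*(-252/29) + 35301/1634 = -55692/29 + 35301/1634 = -89976999/47386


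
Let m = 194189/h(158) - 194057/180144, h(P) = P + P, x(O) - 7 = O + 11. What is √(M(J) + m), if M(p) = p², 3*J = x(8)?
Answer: √107603914519465/395316 ≈ 26.240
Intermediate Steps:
x(O) = 18 + O (x(O) = 7 + (O + 11) = 7 + (11 + O) = 18 + O)
J = 26/3 (J = (18 + 8)/3 = (⅓)*26 = 26/3 ≈ 8.6667)
h(P) = 2*P
m = 8730165301/14231376 (m = 194189/((2*158)) - 194057/180144 = 194189/316 - 194057*1/180144 = 194189*(1/316) - 194057/180144 = 194189/316 - 194057/180144 = 8730165301/14231376 ≈ 613.45)
√(M(J) + m) = √((26/3)² + 8730165301/14231376) = √(676/9 + 8730165301/14231376) = √(9799099765/14231376) = √107603914519465/395316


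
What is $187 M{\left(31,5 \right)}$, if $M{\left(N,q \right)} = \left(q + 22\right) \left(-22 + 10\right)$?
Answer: $-60588$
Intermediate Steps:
$M{\left(N,q \right)} = -264 - 12 q$ ($M{\left(N,q \right)} = \left(22 + q\right) \left(-12\right) = -264 - 12 q$)
$187 M{\left(31,5 \right)} = 187 \left(-264 - 60\right) = 187 \left(-324\right) = -60588$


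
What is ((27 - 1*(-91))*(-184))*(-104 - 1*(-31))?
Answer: 1584976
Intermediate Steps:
((27 - 1*(-91))*(-184))*(-104 - 1*(-31)) = ((27 + 91)*(-184))*(-104 + 31) = (118*(-184))*(-73) = -21712*(-73) = 1584976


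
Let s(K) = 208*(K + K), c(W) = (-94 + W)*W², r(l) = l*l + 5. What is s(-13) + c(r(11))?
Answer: 502624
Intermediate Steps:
r(l) = 5 + l² (r(l) = l² + 5 = 5 + l²)
c(W) = W²*(-94 + W)
s(K) = 416*K (s(K) = 208*(2*K) = 416*K)
s(-13) + c(r(11)) = 416*(-13) + (5 + 11²)²*(-94 + (5 + 11²)) = -5408 + (5 + 121)²*(-94 + (5 + 121)) = -5408 + 126²*(-94 + 126) = -5408 + 15876*32 = -5408 + 508032 = 502624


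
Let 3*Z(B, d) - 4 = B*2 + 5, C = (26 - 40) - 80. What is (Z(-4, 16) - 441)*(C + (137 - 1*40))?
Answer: -1322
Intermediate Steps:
C = -94 (C = -14 - 80 = -94)
Z(B, d) = 3 + 2*B/3 (Z(B, d) = 4/3 + (B*2 + 5)/3 = 4/3 + (2*B + 5)/3 = 4/3 + (5 + 2*B)/3 = 4/3 + (5/3 + 2*B/3) = 3 + 2*B/3)
(Z(-4, 16) - 441)*(C + (137 - 1*40)) = ((3 + (⅔)*(-4)) - 441)*(-94 + (137 - 1*40)) = ((3 - 8/3) - 441)*(-94 + (137 - 40)) = (⅓ - 441)*(-94 + 97) = -1322/3*3 = -1322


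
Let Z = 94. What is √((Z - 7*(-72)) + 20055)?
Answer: √20653 ≈ 143.71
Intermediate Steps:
√((Z - 7*(-72)) + 20055) = √((94 - 7*(-72)) + 20055) = √((94 + 504) + 20055) = √(598 + 20055) = √20653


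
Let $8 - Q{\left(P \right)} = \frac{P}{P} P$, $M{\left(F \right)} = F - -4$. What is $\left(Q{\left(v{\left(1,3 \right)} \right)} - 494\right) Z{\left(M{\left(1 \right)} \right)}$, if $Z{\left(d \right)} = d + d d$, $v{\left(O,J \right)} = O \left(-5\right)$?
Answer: $-14430$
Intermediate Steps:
$M{\left(F \right)} = 4 + F$ ($M{\left(F \right)} = F + 4 = 4 + F$)
$v{\left(O,J \right)} = - 5 O$
$Q{\left(P \right)} = 8 - P$ ($Q{\left(P \right)} = 8 - \frac{P}{P} P = 8 - 1 P = 8 - P$)
$Z{\left(d \right)} = d + d^{2}$
$\left(Q{\left(v{\left(1,3 \right)} \right)} - 494\right) Z{\left(M{\left(1 \right)} \right)} = \left(\left(8 - \left(-5\right) 1\right) - 494\right) \left(4 + 1\right) \left(1 + \left(4 + 1\right)\right) = \left(\left(8 - -5\right) - 494\right) 5 \left(1 + 5\right) = \left(\left(8 + 5\right) - 494\right) 5 \cdot 6 = \left(13 - 494\right) 30 = \left(-481\right) 30 = -14430$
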